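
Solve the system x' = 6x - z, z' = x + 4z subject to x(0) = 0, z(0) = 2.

Coefficient matrix A = [[6, -1], [1, 4]].
Characteristic polynomial det(A - λI) = λ^2 - 10λ + 25 = 0.
Single eigenvalue λ = 5 with algebraic multiplicity 2.
Eigenvector v = (1,1); generalized eigenvector w with (A-λI)w=v is (3,2).
General solution: e^(5t)[K_1·v + K_2·(t·v + w)].
Applying x(0)=0, z(0)=2 gives K_1=6, K_2=-2.

x(t) = -2te^(5t), z(t) = -2te^(5t) + 2e^(5t)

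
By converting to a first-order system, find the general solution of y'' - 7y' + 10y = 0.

y(t) = K_1e^(2t) + K_2e^(5t)

Let x_1 = y, x_2 = y'. Then x_1' = x_2 and x_2' = -10x_1 + 7x_2.
A = [[0,1],[-10,7]]; det(A-λI) = λ^2 - 7λ + 10.
Eigenvalues λ = 2, 5 with eigenvectors (1,2), (1,5).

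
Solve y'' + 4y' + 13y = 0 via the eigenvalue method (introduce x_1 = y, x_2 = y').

Let x_1 = y, x_2 = y'. Then x_1' = x_2 and x_2' = -13x_1 - 4x_2.
A = [[0,1],[-13,-4]]; det(A-λI) = λ^2 + 4λ + 13.
Eigenvalues λ = -2 ± 3i.

y(t) = C_1e^(-2t)cos(3t) + C_2e^(-2t)sin(3t)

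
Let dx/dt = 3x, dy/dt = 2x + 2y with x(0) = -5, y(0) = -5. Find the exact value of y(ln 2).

-60

A = [[3,0],[2,2]]; eigenvalues λ = 2, 3.
Eigenvectors: (0,-1) for λ=2, (-1,-2) for λ=3.
From the initial condition, c_1 = -5, c_2 = 5.
y(ln 2) = (-5)(2^2)(-1) + (5)(2^3)(-2) = -60.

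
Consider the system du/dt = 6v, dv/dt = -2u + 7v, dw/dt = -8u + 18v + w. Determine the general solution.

u(t) = -3c_1e^(4t) + 2c_2e^(3t), v(t) = -2c_1e^(4t) + c_2e^(3t), w(t) = -4c_1e^(4t) + c_2e^(3t) + c_3e^(t)

Coefficient matrix A = [[0, 6, 0], [-2, 7, 0], [-8, 18, 1]].
det(A - λI) = 0 gives eigenvalues λ = 4, 3, 1.
For λ=4: eigenvector (-3,-2,-4).
For λ=3: eigenvector (2,1,1).
For λ=1: eigenvector (0,0,1).
General solution: c_1e^(4t)(-3,-2,-4) + c_2e^(3t)(2,1,1) + c_3e^(t)(0,0,1).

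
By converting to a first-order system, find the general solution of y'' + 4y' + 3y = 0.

y(t) = C_1e^(-t) + C_2e^(-3t)

Let x_1 = y, x_2 = y'. Then x_1' = x_2 and x_2' = -3x_1 - 4x_2.
A = [[0,1],[-3,-4]]; det(A-λI) = λ^2 + 4λ + 3.
Eigenvalues λ = -1, -3 with eigenvectors (1,-1), (1,-3).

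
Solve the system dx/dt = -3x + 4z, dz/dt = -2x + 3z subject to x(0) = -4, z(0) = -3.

x(t) = -2e^(t) - 2e^(-t), z(t) = -2e^(t) - e^(-t)

Coefficient matrix A = [[-3, 4], [-2, 3]].
Characteristic polynomial det(A - λI) = λ^2 - 1 = 0.
Eigenvalues λ = -1, 1.
For λ=-1: (A-λI) row 1 is [-2, 4], so an eigenvector is (-2, -1).
For λ=1: (A-λI) row 1 is [-4, 4], so an eigenvector is (-1, -1).
General solution: K_1e^(-t)(-2,-1) + K_2e^(t)(-1,-1).
Applying x(0)=-4, z(0)=-3 gives K_1=1, K_2=2.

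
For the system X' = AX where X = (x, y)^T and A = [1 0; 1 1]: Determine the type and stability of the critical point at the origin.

unstable improper node

A = [[1,0],[1,1]]; det(A-λI) = λ^2 - 2λ + 1.
repeated λ = 1 with a single eigenvector.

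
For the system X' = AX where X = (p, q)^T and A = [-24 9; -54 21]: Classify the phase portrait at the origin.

saddle

A = [[-24,9],[-54,21]]; det(A-λI) = λ^2 + 3λ - 18.
λ = 3, -6: opposite signs.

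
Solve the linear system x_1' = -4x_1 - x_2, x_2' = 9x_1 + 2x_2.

x_1(t) = -c_1e^(-t) - c_2te^(-t) + c_2e^(-t), x_2(t) = 3c_1e^(-t) + 3c_2te^(-t) - 2c_2e^(-t)

Coefficient matrix A = [[-4, -1], [9, 2]].
Characteristic polynomial det(A - λI) = λ^2 + 2λ + 1 = 0.
Single eigenvalue λ = -1 with algebraic multiplicity 2.
Eigenvector v = (-1,3); generalized eigenvector w with (A-λI)w=v is (1,-2).
General solution: e^(-t)[c_1·v + c_2·(t·v + w)].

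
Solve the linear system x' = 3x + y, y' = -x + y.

x(t) = -K_1e^(2t) - K_2te^(2t) + 2K_2e^(2t), y(t) = K_1e^(2t) + K_2te^(2t) - 3K_2e^(2t)

Coefficient matrix A = [[3, 1], [-1, 1]].
Characteristic polynomial det(A - λI) = λ^2 - 4λ + 4 = 0.
Single eigenvalue λ = 2 with algebraic multiplicity 2.
Eigenvector v = (-1,1); generalized eigenvector w with (A-λI)w=v is (2,-3).
General solution: e^(2t)[K_1·v + K_2·(t·v + w)].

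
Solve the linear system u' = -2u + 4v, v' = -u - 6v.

u(t) = -2c_1e^(-4t) - 2c_2te^(-4t) - 3c_2e^(-4t), v(t) = c_1e^(-4t) + c_2te^(-4t) + c_2e^(-4t)

Coefficient matrix A = [[-2, 4], [-1, -6]].
Characteristic polynomial det(A - λI) = λ^2 + 8λ + 16 = 0.
Single eigenvalue λ = -4 with algebraic multiplicity 2.
Eigenvector v = (-2,1); generalized eigenvector w with (A-λI)w=v is (-3,1).
General solution: e^(-4t)[c_1·v + c_2·(t·v + w)].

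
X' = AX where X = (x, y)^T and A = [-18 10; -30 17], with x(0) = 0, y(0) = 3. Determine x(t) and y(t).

x(t) = 6e^(2t) - 6e^(-3t), y(t) = 12e^(2t) - 9e^(-3t)

Coefficient matrix A = [[-18, 10], [-30, 17]].
Characteristic polynomial det(A - λI) = λ^2 + λ - 6 = 0.
Eigenvalues λ = -3, 2.
For λ=-3: (A-λI) row 1 is [-15, 10], so an eigenvector is (2, 3).
For λ=2: (A-λI) row 1 is [-20, 10], so an eigenvector is (1, 2).
General solution: c_1e^(-3t)(2,3) + c_2e^(2t)(1,2).
Applying x(0)=0, y(0)=3 gives c_1=-3, c_2=6.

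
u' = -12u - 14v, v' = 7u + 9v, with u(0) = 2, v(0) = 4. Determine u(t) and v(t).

Coefficient matrix A = [[-12, -14], [7, 9]].
Characteristic polynomial det(A - λI) = λ^2 + 3λ - 10 = 0.
Eigenvalues λ = -5, 2.
For λ=-5: (A-λI) row 1 is [-7, -14], so an eigenvector is (-2, 1).
For λ=2: (A-λI) row 1 is [-14, -14], so an eigenvector is (1, -1).
General solution: K_1e^(-5t)(-2,1) + K_2e^(2t)(1,-1).
Applying u(0)=2, v(0)=4 gives K_1=-6, K_2=-10.

u(t) = -10e^(2t) + 12e^(-5t), v(t) = 10e^(2t) - 6e^(-5t)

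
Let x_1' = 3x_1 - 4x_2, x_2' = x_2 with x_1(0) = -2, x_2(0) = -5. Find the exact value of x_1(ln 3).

A = [[3,-4],[0,1]]; eigenvalues λ = 1, 3.
Eigenvectors: (-2,-1) for λ=1, (1,0) for λ=3.
From the initial condition, c_1 = 5, c_2 = 8.
x_1(ln 3) = (5)(3^1)(-2) + (8)(3^3)(1) = 186.

186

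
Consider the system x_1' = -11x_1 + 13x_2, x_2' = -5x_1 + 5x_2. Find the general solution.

Coefficient matrix A = [[-11, 13], [-5, 5]].
Characteristic polynomial det(A - λI) = λ^2 + 6λ + 10 = 0.
Eigenvalues λ = -3 ± i (complex conjugate pair).
For λ=-3+i: an eigenvector is (-3,-2) - i(-2,-1) = (-3 + 2i, -2 + i).
A real fundamental pair from Re and Im of e^((-3+i)t)v: X_1 = e^(-3t)(cos(t)·(-3,-2) + sin(t)·(-2,-1)), X_2 = e^(-3t)(sin(t)·(-3,-2) - cos(t)·(-2,-1)).
General solution: c_1X_1 + c_2X_2.

x_1(t) = -2c_1e^(-3t)sin(t) - 3c_1e^(-3t)cos(t) - 3c_2e^(-3t)sin(t) + 2c_2e^(-3t)cos(t), x_2(t) = -c_1e^(-3t)sin(t) - 2c_1e^(-3t)cos(t) - 2c_2e^(-3t)sin(t) + c_2e^(-3t)cos(t)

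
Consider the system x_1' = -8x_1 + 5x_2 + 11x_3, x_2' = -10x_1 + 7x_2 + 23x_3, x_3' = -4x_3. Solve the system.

Coefficient matrix A = [[-8, 5, 11], [-10, 7, 23], [0, 0, -4]].
det(A - λI) = 0 gives eigenvalues λ = -3, 2, -4.
For λ=-3: eigenvector (1,1,0).
For λ=2: eigenvector (-1,-2,0).
For λ=-4: eigenvector (-1,-3,1).
General solution: K_1e^(-3t)(1,1,0) + K_2e^(2t)(-1,-2,0) + K_3e^(-4t)(-1,-3,1).

x_1(t) = K_1e^(-3t) - K_2e^(2t) - K_3e^(-4t), x_2(t) = K_1e^(-3t) - 2K_2e^(2t) - 3K_3e^(-4t), x_3(t) = K_3e^(-4t)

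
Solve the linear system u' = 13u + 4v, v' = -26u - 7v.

u(t) = C_1e^(3t)sin(2t) - C_1e^(3t)cos(2t) - C_2e^(3t)sin(2t) - C_2e^(3t)cos(2t), v(t) = -2C_1e^(3t)sin(2t) + 3C_1e^(3t)cos(2t) + 3C_2e^(3t)sin(2t) + 2C_2e^(3t)cos(2t)

Coefficient matrix A = [[13, 4], [-26, -7]].
Characteristic polynomial det(A - λI) = λ^2 - 6λ + 13 = 0.
Eigenvalues λ = 3 ± 2i (complex conjugate pair).
For λ=3+2i: an eigenvector is (-1,3) - i(1,-2) = (-1 - i, 3 + 2i).
A real fundamental pair from Re and Im of e^((3+2i)t)v: X_1 = e^(3t)(cos(2t)·(-1,3) + sin(2t)·(1,-2)), X_2 = e^(3t)(sin(2t)·(-1,3) - cos(2t)·(1,-2)).
General solution: C_1X_1 + C_2X_2.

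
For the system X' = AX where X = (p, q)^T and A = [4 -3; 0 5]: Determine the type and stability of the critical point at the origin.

unstable node

A = [[4,-3],[0,5]]; det(A-λI) = λ^2 - 9λ + 20.
λ = 4, 5: both positive.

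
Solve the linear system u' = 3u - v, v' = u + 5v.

u(t) = -C_1e^(4t) - C_2te^(4t) + C_2e^(4t), v(t) = C_1e^(4t) + C_2te^(4t)

Coefficient matrix A = [[3, -1], [1, 5]].
Characteristic polynomial det(A - λI) = λ^2 - 8λ + 16 = 0.
Single eigenvalue λ = 4 with algebraic multiplicity 2.
Eigenvector v = (-1,1); generalized eigenvector w with (A-λI)w=v is (1,0).
General solution: e^(4t)[C_1·v + C_2·(t·v + w)].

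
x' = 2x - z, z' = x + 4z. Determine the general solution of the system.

x(t) = -c_1e^(3t) - c_2te^(3t) + 2c_2e^(3t), z(t) = c_1e^(3t) + c_2te^(3t) - c_2e^(3t)

Coefficient matrix A = [[2, -1], [1, 4]].
Characteristic polynomial det(A - λI) = λ^2 - 6λ + 9 = 0.
Single eigenvalue λ = 3 with algebraic multiplicity 2.
Eigenvector v = (-1,1); generalized eigenvector w with (A-λI)w=v is (2,-1).
General solution: e^(3t)[c_1·v + c_2·(t·v + w)].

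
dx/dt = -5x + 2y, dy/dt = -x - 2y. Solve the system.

Coefficient matrix A = [[-5, 2], [-1, -2]].
Characteristic polynomial det(A - λI) = λ^2 + 7λ + 12 = 0.
Eigenvalues λ = -3, -4.
For λ=-3: (A-λI) row 1 is [-2, 2], so an eigenvector is (1, 1).
For λ=-4: (A-λI) row 1 is [-1, 2], so an eigenvector is (2, 1).
General solution: K_1e^(-3t)(1,1) + K_2e^(-4t)(2,1).

x(t) = K_1e^(-3t) + 2K_2e^(-4t), y(t) = K_1e^(-3t) + K_2e^(-4t)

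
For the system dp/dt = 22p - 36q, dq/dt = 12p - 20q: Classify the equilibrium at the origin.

saddle

A = [[22,-36],[12,-20]]; det(A-λI) = λ^2 - 2λ - 8.
λ = -2, 4: opposite signs.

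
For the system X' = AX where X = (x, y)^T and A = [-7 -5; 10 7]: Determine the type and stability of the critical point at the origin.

A = [[-7,-5],[10,7]]; det(A-λI) = λ^2 + 1.
λ = 0 ± i: zero real part.

center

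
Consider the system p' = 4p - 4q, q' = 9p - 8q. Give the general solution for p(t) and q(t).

p(t) = -2C_1e^(-2t) - 2C_2te^(-2t) + C_2e^(-2t), q(t) = -3C_1e^(-2t) - 3C_2te^(-2t) + 2C_2e^(-2t)

Coefficient matrix A = [[4, -4], [9, -8]].
Characteristic polynomial det(A - λI) = λ^2 + 4λ + 4 = 0.
Single eigenvalue λ = -2 with algebraic multiplicity 2.
Eigenvector v = (-2,-3); generalized eigenvector w with (A-λI)w=v is (1,2).
General solution: e^(-2t)[C_1·v + C_2·(t·v + w)].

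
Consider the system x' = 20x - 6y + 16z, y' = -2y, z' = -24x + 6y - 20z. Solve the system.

Coefficient matrix A = [[20, -6, 16], [0, -2, 0], [-24, 6, -20]].
det(A - λI) = 0 gives eigenvalues λ = -2, 4, -4.
For λ=-2: eigenvector (1,1,-1).
For λ=4: eigenvector (1,0,-1).
For λ=-4: eigenvector (-2,0,3).
General solution: c_1e^(-2t)(1,1,-1) + c_2e^(4t)(1,0,-1) + c_3e^(-4t)(-2,0,3).

x(t) = c_1e^(-2t) + c_2e^(4t) - 2c_3e^(-4t), y(t) = c_1e^(-2t), z(t) = -c_1e^(-2t) - c_2e^(4t) + 3c_3e^(-4t)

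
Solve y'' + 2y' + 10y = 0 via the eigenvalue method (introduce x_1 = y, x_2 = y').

y(t) = c_1e^(-t)cos(3t) + c_2e^(-t)sin(3t)

Let x_1 = y, x_2 = y'. Then x_1' = x_2 and x_2' = -10x_1 - 2x_2.
A = [[0,1],[-10,-2]]; det(A-λI) = λ^2 + 2λ + 10.
Eigenvalues λ = -1 ± 3i.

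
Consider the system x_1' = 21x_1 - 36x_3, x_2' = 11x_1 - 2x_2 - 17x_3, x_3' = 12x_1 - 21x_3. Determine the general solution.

Coefficient matrix A = [[21, 0, -36], [11, -2, -17], [12, 0, -21]].
det(A - λI) = 0 gives eigenvalues λ = 3, -2, -3.
For λ=3: eigenvector (2,1,1).
For λ=-2: eigenvector (0,1,0).
For λ=-3: eigenvector (-3,-1,-2).
General solution: K_1e^(3t)(2,1,1) + K_2e^(-2t)(0,1,0) + K_3e^(-3t)(-3,-1,-2).

x_1(t) = 2K_1e^(3t) - 3K_3e^(-3t), x_2(t) = K_1e^(3t) + K_2e^(-2t) - K_3e^(-3t), x_3(t) = K_1e^(3t) - 2K_3e^(-3t)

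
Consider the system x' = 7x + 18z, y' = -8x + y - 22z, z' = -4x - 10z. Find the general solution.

x(t) = 9K_1e^(-t) - 2K_3e^(-2t), y(t) = -8K_1e^(-t) + K_2e^(t) + 2K_3e^(-2t), z(t) = -4K_1e^(-t) + K_3e^(-2t)

Coefficient matrix A = [[7, 0, 18], [-8, 1, -22], [-4, 0, -10]].
det(A - λI) = 0 gives eigenvalues λ = -1, 1, -2.
For λ=-1: eigenvector (9,-8,-4).
For λ=1: eigenvector (0,1,0).
For λ=-2: eigenvector (-2,2,1).
General solution: K_1e^(-t)(9,-8,-4) + K_2e^(t)(0,1,0) + K_3e^(-2t)(-2,2,1).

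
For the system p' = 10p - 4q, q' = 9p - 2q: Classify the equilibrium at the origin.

unstable improper node

A = [[10,-4],[9,-2]]; det(A-λI) = λ^2 - 8λ + 16.
repeated λ = 4 with a single eigenvector.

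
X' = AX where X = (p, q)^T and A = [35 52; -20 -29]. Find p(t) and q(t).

Coefficient matrix A = [[35, 52], [-20, -29]].
Characteristic polynomial det(A - λI) = λ^2 - 6λ + 25 = 0.
Eigenvalues λ = 3 ± 4i (complex conjugate pair).
For λ=3+4i: an eigenvector is (-2,1) - i(-3,2) = (-2 + 3i, 1 - 2i).
A real fundamental pair from Re and Im of e^((3+4i)t)v: X_1 = e^(3t)(cos(4t)·(-2,1) + sin(4t)·(-3,2)), X_2 = e^(3t)(sin(4t)·(-2,1) - cos(4t)·(-3,2)).
General solution: C_1X_1 + C_2X_2.

p(t) = -3C_1e^(3t)sin(4t) - 2C_1e^(3t)cos(4t) - 2C_2e^(3t)sin(4t) + 3C_2e^(3t)cos(4t), q(t) = 2C_1e^(3t)sin(4t) + C_1e^(3t)cos(4t) + C_2e^(3t)sin(4t) - 2C_2e^(3t)cos(4t)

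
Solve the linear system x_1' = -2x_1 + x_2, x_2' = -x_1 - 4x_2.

x_1(t) = -C_1e^(-3t) - C_2te^(-3t) + 2C_2e^(-3t), x_2(t) = C_1e^(-3t) + C_2te^(-3t) - 3C_2e^(-3t)

Coefficient matrix A = [[-2, 1], [-1, -4]].
Characteristic polynomial det(A - λI) = λ^2 + 6λ + 9 = 0.
Single eigenvalue λ = -3 with algebraic multiplicity 2.
Eigenvector v = (-1,1); generalized eigenvector w with (A-λI)w=v is (2,-3).
General solution: e^(-3t)[C_1·v + C_2·(t·v + w)].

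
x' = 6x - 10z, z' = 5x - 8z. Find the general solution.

x(t) = -c_1e^(-t)sin(t) - 3c_1e^(-t)cos(t) - 3c_2e^(-t)sin(t) + c_2e^(-t)cos(t), z(t) = -c_1e^(-t)sin(t) - 2c_1e^(-t)cos(t) - 2c_2e^(-t)sin(t) + c_2e^(-t)cos(t)

Coefficient matrix A = [[6, -10], [5, -8]].
Characteristic polynomial det(A - λI) = λ^2 + 2λ + 2 = 0.
Eigenvalues λ = -1 ± i (complex conjugate pair).
For λ=-1+i: an eigenvector is (-3,-2) - i(-1,-1) = (-3 + i, -2 + i).
A real fundamental pair from Re and Im of e^((-1+i)t)v: X_1 = e^(-t)(cos(t)·(-3,-2) + sin(t)·(-1,-1)), X_2 = e^(-t)(sin(t)·(-3,-2) - cos(t)·(-1,-1)).
General solution: c_1X_1 + c_2X_2.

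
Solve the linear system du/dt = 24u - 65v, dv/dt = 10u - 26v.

Coefficient matrix A = [[24, -65], [10, -26]].
Characteristic polynomial det(A - λI) = λ^2 + 2λ + 26 = 0.
Eigenvalues λ = -1 ± 5i (complex conjugate pair).
For λ=-1+5i: an eigenvector is (3,1) - i(2,1) = (3 - 2i, 1 - i).
A real fundamental pair from Re and Im of e^((-1+5i)t)v: X_1 = e^(-t)(cos(5t)·(3,1) + sin(5t)·(2,1)), X_2 = e^(-t)(sin(5t)·(3,1) - cos(5t)·(2,1)).
General solution: K_1X_1 + K_2X_2.

u(t) = 2K_1e^(-t)sin(5t) + 3K_1e^(-t)cos(5t) + 3K_2e^(-t)sin(5t) - 2K_2e^(-t)cos(5t), v(t) = K_1e^(-t)sin(5t) + K_1e^(-t)cos(5t) + K_2e^(-t)sin(5t) - K_2e^(-t)cos(5t)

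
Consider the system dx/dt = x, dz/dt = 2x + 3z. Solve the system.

Coefficient matrix A = [[1, 0], [2, 3]].
Characteristic polynomial det(A - λI) = λ^2 - 4λ + 3 = 0.
Eigenvalues λ = 1, 3.
For λ=1: (A-λI) row 2 is [2, 2], so an eigenvector is (-1, 1).
For λ=3: (A-λI) row 1 is [-2, 0], so an eigenvector is (0, 1).
General solution: K_1e^(t)(-1,1) + K_2e^(3t)(0,1).

x(t) = -K_1e^(t), z(t) = K_1e^(t) + K_2e^(3t)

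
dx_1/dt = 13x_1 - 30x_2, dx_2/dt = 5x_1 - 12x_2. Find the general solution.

x_1(t) = -3c_1e^(3t) + 2c_2e^(-2t), x_2(t) = -c_1e^(3t) + c_2e^(-2t)

Coefficient matrix A = [[13, -30], [5, -12]].
Characteristic polynomial det(A - λI) = λ^2 - λ - 6 = 0.
Eigenvalues λ = 3, -2.
For λ=3: (A-λI) row 1 is [10, -30], so an eigenvector is (-3, -1).
For λ=-2: (A-λI) row 1 is [15, -30], so an eigenvector is (2, 1).
General solution: c_1e^(3t)(-3,-1) + c_2e^(-2t)(2,1).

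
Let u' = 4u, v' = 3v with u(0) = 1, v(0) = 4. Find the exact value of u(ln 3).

81

A = [[4,0],[0,3]]; eigenvalues λ = 3, 4.
Eigenvectors: (0,-1) for λ=3, (1,0) for λ=4.
From the initial condition, c_1 = -4, c_2 = 1.
u(ln 3) = (-4)(3^3)(0) + (1)(3^4)(1) = 81.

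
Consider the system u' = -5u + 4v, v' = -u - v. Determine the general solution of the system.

u(t) = 2C_1e^(-3t) + 2C_2te^(-3t) + C_2e^(-3t), v(t) = C_1e^(-3t) + C_2te^(-3t) + C_2e^(-3t)

Coefficient matrix A = [[-5, 4], [-1, -1]].
Characteristic polynomial det(A - λI) = λ^2 + 6λ + 9 = 0.
Single eigenvalue λ = -3 with algebraic multiplicity 2.
Eigenvector v = (2,1); generalized eigenvector w with (A-λI)w=v is (1,1).
General solution: e^(-3t)[C_1·v + C_2·(t·v + w)].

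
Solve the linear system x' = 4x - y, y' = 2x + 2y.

Coefficient matrix A = [[4, -1], [2, 2]].
Characteristic polynomial det(A - λI) = λ^2 - 6λ + 10 = 0.
Eigenvalues λ = 3 ± i (complex conjugate pair).
For λ=3+i: an eigenvector is (0,-1) - i(1,1) = (0 - i, -1 - i).
A real fundamental pair from Re and Im of e^((3+i)t)v: X_1 = e^(3t)(cos(t)·(0,-1) + sin(t)·(1,1)), X_2 = e^(3t)(sin(t)·(0,-1) - cos(t)·(1,1)).
General solution: c_1X_1 + c_2X_2.

x(t) = c_1e^(3t)sin(t) - c_2e^(3t)cos(t), y(t) = c_1e^(3t)sin(t) - c_1e^(3t)cos(t) - c_2e^(3t)sin(t) - c_2e^(3t)cos(t)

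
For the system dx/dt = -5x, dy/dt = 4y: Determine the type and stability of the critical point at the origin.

saddle

A = [[-5,0],[0,4]]; det(A-λI) = λ^2 + λ - 20.
λ = 4, -5: opposite signs.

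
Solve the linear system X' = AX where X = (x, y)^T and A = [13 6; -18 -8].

Coefficient matrix A = [[13, 6], [-18, -8]].
Characteristic polynomial det(A - λI) = λ^2 - 5λ + 4 = 0.
Eigenvalues λ = 4, 1.
For λ=4: (A-λI) row 1 is [9, 6], so an eigenvector is (-2, 3).
For λ=1: (A-λI) row 1 is [12, 6], so an eigenvector is (1, -2).
General solution: K_1e^(4t)(-2,3) + K_2e^(t)(1,-2).

x(t) = -2K_1e^(4t) + K_2e^(t), y(t) = 3K_1e^(4t) - 2K_2e^(t)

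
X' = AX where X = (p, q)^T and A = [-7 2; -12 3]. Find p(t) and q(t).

Coefficient matrix A = [[-7, 2], [-12, 3]].
Characteristic polynomial det(A - λI) = λ^2 + 4λ + 3 = 0.
Eigenvalues λ = -1, -3.
For λ=-1: (A-λI) row 1 is [-6, 2], so an eigenvector is (1, 3).
For λ=-3: (A-λI) row 1 is [-4, 2], so an eigenvector is (1, 2).
General solution: K_1e^(-t)(1,3) + K_2e^(-3t)(1,2).

p(t) = K_1e^(-t) + K_2e^(-3t), q(t) = 3K_1e^(-t) + 2K_2e^(-3t)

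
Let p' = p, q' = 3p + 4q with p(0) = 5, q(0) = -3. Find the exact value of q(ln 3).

A = [[1,0],[3,4]]; eigenvalues λ = 4, 1.
Eigenvectors: (0,-1) for λ=4, (1,-1) for λ=1.
From the initial condition, c_1 = -2, c_2 = 5.
q(ln 3) = (-2)(3^4)(-1) + (5)(3^1)(-1) = 147.

147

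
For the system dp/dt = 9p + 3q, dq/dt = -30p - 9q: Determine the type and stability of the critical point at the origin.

A = [[9,3],[-30,-9]]; det(A-λI) = λ^2 + 9.
λ = 0 ± 3i: zero real part.

center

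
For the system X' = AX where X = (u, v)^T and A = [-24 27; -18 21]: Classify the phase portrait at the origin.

saddle

A = [[-24,27],[-18,21]]; det(A-λI) = λ^2 + 3λ - 18.
λ = -6, 3: opposite signs.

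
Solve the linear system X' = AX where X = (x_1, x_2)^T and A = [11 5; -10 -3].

x_1(t) = K_1e^(4t)sin(t) - 2K_1e^(4t)cos(t) - 2K_2e^(4t)sin(t) - K_2e^(4t)cos(t), x_2(t) = -K_1e^(4t)sin(t) + 3K_1e^(4t)cos(t) + 3K_2e^(4t)sin(t) + K_2e^(4t)cos(t)

Coefficient matrix A = [[11, 5], [-10, -3]].
Characteristic polynomial det(A - λI) = λ^2 - 8λ + 17 = 0.
Eigenvalues λ = 4 ± i (complex conjugate pair).
For λ=4+i: an eigenvector is (-2,3) - i(1,-1) = (-2 - i, 3 + i).
A real fundamental pair from Re and Im of e^((4+i)t)v: X_1 = e^(4t)(cos(t)·(-2,3) + sin(t)·(1,-1)), X_2 = e^(4t)(sin(t)·(-2,3) - cos(t)·(1,-1)).
General solution: K_1X_1 + K_2X_2.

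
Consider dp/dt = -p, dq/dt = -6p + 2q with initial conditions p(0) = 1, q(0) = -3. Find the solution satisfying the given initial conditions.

Coefficient matrix A = [[-1, 0], [-6, 2]].
Characteristic polynomial det(A - λI) = λ^2 - λ - 2 = 0.
Eigenvalues λ = 2, -1.
For λ=2: (A-λI) row 1 is [-3, 0], so an eigenvector is (0, -1).
For λ=-1: (A-λI) row 2 is [-6, 3], so an eigenvector is (1, 2).
General solution: K_1e^(2t)(0,-1) + K_2e^(-t)(1,2).
Applying p(0)=1, q(0)=-3 gives K_1=5, K_2=1.

p(t) = e^(-t), q(t) = -5e^(2t) + 2e^(-t)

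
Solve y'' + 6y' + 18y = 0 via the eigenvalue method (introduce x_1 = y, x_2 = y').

y(t) = C_1e^(-3t)cos(3t) + C_2e^(-3t)sin(3t)

Let x_1 = y, x_2 = y'. Then x_1' = x_2 and x_2' = -18x_1 - 6x_2.
A = [[0,1],[-18,-6]]; det(A-λI) = λ^2 + 6λ + 18.
Eigenvalues λ = -3 ± 3i.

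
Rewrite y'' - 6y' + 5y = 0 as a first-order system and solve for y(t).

y(t) = K_1e^(5t) + K_2e^(t)

Let x_1 = y, x_2 = y'. Then x_1' = x_2 and x_2' = -5x_1 + 6x_2.
A = [[0,1],[-5,6]]; det(A-λI) = λ^2 - 6λ + 5.
Eigenvalues λ = 5, 1 with eigenvectors (1,5), (1,1).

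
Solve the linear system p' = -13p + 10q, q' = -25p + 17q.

p(t) = -C_1e^(2t)sin(5t) - C_1e^(2t)cos(5t) - C_2e^(2t)sin(5t) + C_2e^(2t)cos(5t), q(t) = -C_1e^(2t)sin(5t) - 2C_1e^(2t)cos(5t) - 2C_2e^(2t)sin(5t) + C_2e^(2t)cos(5t)

Coefficient matrix A = [[-13, 10], [-25, 17]].
Characteristic polynomial det(A - λI) = λ^2 - 4λ + 29 = 0.
Eigenvalues λ = 2 ± 5i (complex conjugate pair).
For λ=2+5i: an eigenvector is (-1,-2) - i(-1,-1) = (-1 + i, -2 + i).
A real fundamental pair from Re and Im of e^((2+5i)t)v: X_1 = e^(2t)(cos(5t)·(-1,-2) + sin(5t)·(-1,-1)), X_2 = e^(2t)(sin(5t)·(-1,-2) - cos(5t)·(-1,-1)).
General solution: C_1X_1 + C_2X_2.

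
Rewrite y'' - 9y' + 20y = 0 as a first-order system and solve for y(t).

Let x_1 = y, x_2 = y'. Then x_1' = x_2 and x_2' = -20x_1 + 9x_2.
A = [[0,1],[-20,9]]; det(A-λI) = λ^2 - 9λ + 20.
Eigenvalues λ = 5, 4 with eigenvectors (1,5), (1,4).

y(t) = c_1e^(5t) + c_2e^(4t)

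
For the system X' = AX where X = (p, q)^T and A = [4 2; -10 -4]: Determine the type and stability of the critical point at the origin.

A = [[4,2],[-10,-4]]; det(A-λI) = λ^2 + 4.
λ = 0 ± 2i: zero real part.

center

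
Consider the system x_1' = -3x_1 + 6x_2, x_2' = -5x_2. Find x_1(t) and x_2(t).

x_1(t) = -C_1e^(-3t) - 3C_2e^(-5t), x_2(t) = C_2e^(-5t)

Coefficient matrix A = [[-3, 6], [0, -5]].
Characteristic polynomial det(A - λI) = λ^2 + 8λ + 15 = 0.
Eigenvalues λ = -3, -5.
For λ=-3: (A-λI) row 1 is [0, 6], so an eigenvector is (-1, 0).
For λ=-5: (A-λI) row 1 is [2, 6], so an eigenvector is (-3, 1).
General solution: C_1e^(-3t)(-1,0) + C_2e^(-5t)(-3,1).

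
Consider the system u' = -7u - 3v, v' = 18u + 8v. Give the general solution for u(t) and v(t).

Coefficient matrix A = [[-7, -3], [18, 8]].
Characteristic polynomial det(A - λI) = λ^2 - λ - 2 = 0.
Eigenvalues λ = 2, -1.
For λ=2: (A-λI) row 1 is [-9, -3], so an eigenvector is (1, -3).
For λ=-1: (A-λI) row 1 is [-6, -3], so an eigenvector is (1, -2).
General solution: C_1e^(2t)(1,-3) + C_2e^(-t)(1,-2).

u(t) = C_1e^(2t) + C_2e^(-t), v(t) = -3C_1e^(2t) - 2C_2e^(-t)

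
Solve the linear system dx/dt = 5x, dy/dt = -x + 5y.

x(t) = K_2e^(5t), y(t) = -K_1e^(5t) - K_2te^(5t) + 2K_2e^(5t)

Coefficient matrix A = [[5, 0], [-1, 5]].
Characteristic polynomial det(A - λI) = λ^2 - 10λ + 25 = 0.
Single eigenvalue λ = 5 with algebraic multiplicity 2.
Eigenvector v = (0,-1); generalized eigenvector w with (A-λI)w=v is (1,2).
General solution: e^(5t)[K_1·v + K_2·(t·v + w)].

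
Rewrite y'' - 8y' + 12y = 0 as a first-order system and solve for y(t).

Let x_1 = y, x_2 = y'. Then x_1' = x_2 and x_2' = -12x_1 + 8x_2.
A = [[0,1],[-12,8]]; det(A-λI) = λ^2 - 8λ + 12.
Eigenvalues λ = 6, 2 with eigenvectors (1,6), (1,2).

y(t) = C_1e^(6t) + C_2e^(2t)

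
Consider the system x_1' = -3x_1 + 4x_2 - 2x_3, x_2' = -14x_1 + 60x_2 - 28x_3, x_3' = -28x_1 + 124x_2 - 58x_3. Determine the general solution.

x_1(t) = K_1e^(-3t) - 2K_3e^(-2t), x_2(t) = 2K_1e^(-3t) + K_2e^(4t), x_3(t) = 4K_1e^(-3t) + 2K_2e^(4t) + K_3e^(-2t)

Coefficient matrix A = [[-3, 4, -2], [-14, 60, -28], [-28, 124, -58]].
det(A - λI) = 0 gives eigenvalues λ = -3, 4, -2.
For λ=-3: eigenvector (1,2,4).
For λ=4: eigenvector (0,1,2).
For λ=-2: eigenvector (-2,0,1).
General solution: K_1e^(-3t)(1,2,4) + K_2e^(4t)(0,1,2) + K_3e^(-2t)(-2,0,1).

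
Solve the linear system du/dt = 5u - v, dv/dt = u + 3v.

Coefficient matrix A = [[5, -1], [1, 3]].
Characteristic polynomial det(A - λI) = λ^2 - 8λ + 16 = 0.
Single eigenvalue λ = 4 with algebraic multiplicity 2.
Eigenvector v = (-1,-1); generalized eigenvector w with (A-λI)w=v is (2,3).
General solution: e^(4t)[C_1·v + C_2·(t·v + w)].

u(t) = -C_1e^(4t) - C_2te^(4t) + 2C_2e^(4t), v(t) = -C_1e^(4t) - C_2te^(4t) + 3C_2e^(4t)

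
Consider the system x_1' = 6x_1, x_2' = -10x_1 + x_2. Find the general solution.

x_1(t) = -K_2e^(6t), x_2(t) = K_1e^(t) + 2K_2e^(6t)

Coefficient matrix A = [[6, 0], [-10, 1]].
Characteristic polynomial det(A - λI) = λ^2 - 7λ + 6 = 0.
Eigenvalues λ = 1, 6.
For λ=1: (A-λI) row 1 is [5, 0], so an eigenvector is (0, 1).
For λ=6: (A-λI) row 2 is [-10, -5], so an eigenvector is (-1, 2).
General solution: K_1e^(t)(0,1) + K_2e^(6t)(-1,2).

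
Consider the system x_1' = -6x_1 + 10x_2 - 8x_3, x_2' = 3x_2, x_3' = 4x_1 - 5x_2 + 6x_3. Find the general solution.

Coefficient matrix A = [[-6, 10, -8], [0, 3, 0], [4, -5, 6]].
det(A - λI) = 0 gives eigenvalues λ = -2, 3, 2.
For λ=-2: eigenvector (2,0,-1).
For λ=3: eigenvector (2,1,-1).
For λ=2: eigenvector (-1,0,1).
General solution: c_1e^(-2t)(2,0,-1) + c_2e^(3t)(2,1,-1) + c_3e^(2t)(-1,0,1).

x_1(t) = 2c_1e^(-2t) + 2c_2e^(3t) - c_3e^(2t), x_2(t) = c_2e^(3t), x_3(t) = -c_1e^(-2t) - c_2e^(3t) + c_3e^(2t)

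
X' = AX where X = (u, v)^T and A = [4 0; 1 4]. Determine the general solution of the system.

Coefficient matrix A = [[4, 0], [1, 4]].
Characteristic polynomial det(A - λI) = λ^2 - 8λ + 16 = 0.
Single eigenvalue λ = 4 with algebraic multiplicity 2.
Eigenvector v = (0,-1); generalized eigenvector w with (A-λI)w=v is (-1,3).
General solution: e^(4t)[c_1·v + c_2·(t·v + w)].

u(t) = -c_2e^(4t), v(t) = -c_1e^(4t) - c_2te^(4t) + 3c_2e^(4t)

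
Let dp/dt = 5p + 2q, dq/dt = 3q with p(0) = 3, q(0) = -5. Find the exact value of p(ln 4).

A = [[5,2],[0,3]]; eigenvalues λ = 3, 5.
Eigenvectors: (-1,1) for λ=3, (1,0) for λ=5.
From the initial condition, c_1 = -5, c_2 = -2.
p(ln 4) = (-5)(4^3)(-1) + (-2)(4^5)(1) = -1728.

-1728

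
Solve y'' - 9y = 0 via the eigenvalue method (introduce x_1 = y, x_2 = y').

y(t) = C_1e^(-3t) + C_2e^(3t)

Let x_1 = y, x_2 = y'. Then x_1' = x_2 and x_2' = 9x_1.
A = [[0,1],[9,0]]; det(A-λI) = λ^2 - 9.
Eigenvalues λ = -3, 3 with eigenvectors (1,-3), (1,3).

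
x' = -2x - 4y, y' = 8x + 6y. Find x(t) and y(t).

x(t) = K_1e^(2t)sin(4t) - K_2e^(2t)cos(4t), y(t) = -K_1e^(2t)sin(4t) - K_1e^(2t)cos(4t) - K_2e^(2t)sin(4t) + K_2e^(2t)cos(4t)

Coefficient matrix A = [[-2, -4], [8, 6]].
Characteristic polynomial det(A - λI) = λ^2 - 4λ + 20 = 0.
Eigenvalues λ = 2 ± 4i (complex conjugate pair).
For λ=2+4i: an eigenvector is (0,-1) - i(1,-1) = (0 - i, -1 + i).
A real fundamental pair from Re and Im of e^((2+4i)t)v: X_1 = e^(2t)(cos(4t)·(0,-1) + sin(4t)·(1,-1)), X_2 = e^(2t)(sin(4t)·(0,-1) - cos(4t)·(1,-1)).
General solution: K_1X_1 + K_2X_2.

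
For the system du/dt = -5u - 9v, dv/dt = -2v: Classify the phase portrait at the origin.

A = [[-5,-9],[0,-2]]; det(A-λI) = λ^2 + 7λ + 10.
λ = -5, -2: both negative.

stable node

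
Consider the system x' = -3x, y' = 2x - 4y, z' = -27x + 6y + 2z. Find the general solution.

x(t) = K_3e^(-3t), y(t) = K_2e^(-4t) + 2K_3e^(-3t), z(t) = K_1e^(2t) - K_2e^(-4t) + 3K_3e^(-3t)

Coefficient matrix A = [[-3, 0, 0], [2, -4, 0], [-27, 6, 2]].
det(A - λI) = 0 gives eigenvalues λ = 2, -4, -3.
For λ=2: eigenvector (0,0,1).
For λ=-4: eigenvector (0,1,-1).
For λ=-3: eigenvector (1,2,3).
General solution: K_1e^(2t)(0,0,1) + K_2e^(-4t)(0,1,-1) + K_3e^(-3t)(1,2,3).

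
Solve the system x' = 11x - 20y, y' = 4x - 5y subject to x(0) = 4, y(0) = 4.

x(t) = -12e^(3t)sin(4t) + 4e^(3t)cos(4t), y(t) = -4e^(3t)sin(4t) + 4e^(3t)cos(4t)

Coefficient matrix A = [[11, -20], [4, -5]].
Characteristic polynomial det(A - λI) = λ^2 - 6λ + 25 = 0.
Eigenvalues λ = 3 ± 4i (complex conjugate pair).
For λ=3+4i: an eigenvector is (1,0) - i(2,1) = (1 - 2i, 0 - i).
A real fundamental pair from Re and Im of e^((3+4i)t)v: X_1 = e^(3t)(cos(4t)·(1,0) + sin(4t)·(2,1)), X_2 = e^(3t)(sin(4t)·(1,0) - cos(4t)·(2,1)).
General solution: c_1X_1 + c_2X_2.
Applying x(0)=4, y(0)=4 gives c_1=-4, c_2=-4.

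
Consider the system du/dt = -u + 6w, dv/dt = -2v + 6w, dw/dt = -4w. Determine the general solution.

u(t) = K_1e^(-t) - 2K_3e^(-4t), v(t) = K_2e^(-2t) - 3K_3e^(-4t), w(t) = K_3e^(-4t)

Coefficient matrix A = [[-1, 0, 6], [0, -2, 6], [0, 0, -4]].
det(A - λI) = 0 gives eigenvalues λ = -1, -2, -4.
For λ=-1: eigenvector (1,0,0).
For λ=-2: eigenvector (0,1,0).
For λ=-4: eigenvector (-2,-3,1).
General solution: K_1e^(-t)(1,0,0) + K_2e^(-2t)(0,1,0) + K_3e^(-4t)(-2,-3,1).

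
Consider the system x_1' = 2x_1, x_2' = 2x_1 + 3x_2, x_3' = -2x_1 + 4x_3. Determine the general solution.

Coefficient matrix A = [[2, 0, 0], [2, 3, 0], [-2, 0, 4]].
det(A - λI) = 0 gives eigenvalues λ = 3, 2, 4.
For λ=3: eigenvector (0,1,0).
For λ=2: eigenvector (1,-2,1).
For λ=4: eigenvector (0,0,1).
General solution: K_1e^(3t)(0,1,0) + K_2e^(2t)(1,-2,1) + K_3e^(4t)(0,0,1).

x_1(t) = K_2e^(2t), x_2(t) = K_1e^(3t) - 2K_2e^(2t), x_3(t) = K_2e^(2t) + K_3e^(4t)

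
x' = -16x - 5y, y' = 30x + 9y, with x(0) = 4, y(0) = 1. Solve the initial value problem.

Coefficient matrix A = [[-16, -5], [30, 9]].
Characteristic polynomial det(A - λI) = λ^2 + 7λ + 6 = 0.
Eigenvalues λ = -1, -6.
For λ=-1: (A-λI) row 1 is [-15, -5], so an eigenvector is (1, -3).
For λ=-6: (A-λI) row 1 is [-10, -5], so an eigenvector is (-1, 2).
General solution: K_1e^(-t)(1,-3) + K_2e^(-6t)(-1,2).
Applying x(0)=4, y(0)=1 gives K_1=-9, K_2=-13.

x(t) = -9e^(-t) + 13e^(-6t), y(t) = 27e^(-t) - 26e^(-6t)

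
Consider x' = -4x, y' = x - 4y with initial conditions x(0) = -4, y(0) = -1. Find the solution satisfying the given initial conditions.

x(t) = -4e^(-4t), y(t) = -4te^(-4t) - e^(-4t)

Coefficient matrix A = [[-4, 0], [1, -4]].
Characteristic polynomial det(A - λI) = λ^2 + 8λ + 16 = 0.
Single eigenvalue λ = -4 with algebraic multiplicity 2.
Eigenvector v = (0,1); generalized eigenvector w with (A-λI)w=v is (1,2).
General solution: e^(-4t)[C_1·v + C_2·(t·v + w)].
Applying x(0)=-4, y(0)=-1 gives C_1=7, C_2=-4.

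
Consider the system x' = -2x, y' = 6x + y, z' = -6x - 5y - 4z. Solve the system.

Coefficient matrix A = [[-2, 0, 0], [6, 1, 0], [-6, -5, -4]].
det(A - λI) = 0 gives eigenvalues λ = -2, 1, -4.
For λ=-2: eigenvector (1,-2,2).
For λ=1: eigenvector (0,1,-1).
For λ=-4: eigenvector (0,0,1).
General solution: K_1e^(-2t)(1,-2,2) + K_2e^(t)(0,1,-1) + K_3e^(-4t)(0,0,1).

x(t) = K_1e^(-2t), y(t) = -2K_1e^(-2t) + K_2e^(t), z(t) = 2K_1e^(-2t) - K_2e^(t) + K_3e^(-4t)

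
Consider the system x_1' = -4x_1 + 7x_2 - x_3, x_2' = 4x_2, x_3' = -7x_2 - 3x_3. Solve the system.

Coefficient matrix A = [[-4, 7, -1], [0, 4, 0], [0, -7, -3]].
det(A - λI) = 0 gives eigenvalues λ = -4, 4, -3.
For λ=-4: eigenvector (1,0,0).
For λ=4: eigenvector (1,1,-1).
For λ=-3: eigenvector (-1,0,1).
General solution: K_1e^(-4t)(1,0,0) + K_2e^(4t)(1,1,-1) + K_3e^(-3t)(-1,0,1).

x_1(t) = K_1e^(-4t) + K_2e^(4t) - K_3e^(-3t), x_2(t) = K_2e^(4t), x_3(t) = -K_2e^(4t) + K_3e^(-3t)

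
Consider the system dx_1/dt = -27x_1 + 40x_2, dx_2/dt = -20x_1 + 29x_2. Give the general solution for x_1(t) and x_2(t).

Coefficient matrix A = [[-27, 40], [-20, 29]].
Characteristic polynomial det(A - λI) = λ^2 - 2λ + 17 = 0.
Eigenvalues λ = 1 ± 4i (complex conjugate pair).
For λ=1+4i: an eigenvector is (1,1) - i(3,2) = (1 - 3i, 1 - 2i).
A real fundamental pair from Re and Im of e^((1+4i)t)v: X_1 = e^(t)(cos(4t)·(1,1) + sin(4t)·(3,2)), X_2 = e^(t)(sin(4t)·(1,1) - cos(4t)·(3,2)).
General solution: c_1X_1 + c_2X_2.

x_1(t) = 3c_1e^(t)sin(4t) + c_1e^(t)cos(4t) + c_2e^(t)sin(4t) - 3c_2e^(t)cos(4t), x_2(t) = 2c_1e^(t)sin(4t) + c_1e^(t)cos(4t) + c_2e^(t)sin(4t) - 2c_2e^(t)cos(4t)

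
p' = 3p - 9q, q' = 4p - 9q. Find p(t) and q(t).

p(t) = 3C_1e^(-3t) + 3C_2te^(-3t) - C_2e^(-3t), q(t) = 2C_1e^(-3t) + 2C_2te^(-3t) - C_2e^(-3t)

Coefficient matrix A = [[3, -9], [4, -9]].
Characteristic polynomial det(A - λI) = λ^2 + 6λ + 9 = 0.
Single eigenvalue λ = -3 with algebraic multiplicity 2.
Eigenvector v = (3,2); generalized eigenvector w with (A-λI)w=v is (-1,-1).
General solution: e^(-3t)[C_1·v + C_2·(t·v + w)].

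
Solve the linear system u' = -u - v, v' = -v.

u(t) = -K_1e^(-t) - K_2te^(-t) + 3K_2e^(-t), v(t) = K_2e^(-t)

Coefficient matrix A = [[-1, -1], [0, -1]].
Characteristic polynomial det(A - λI) = λ^2 + 2λ + 1 = 0.
Single eigenvalue λ = -1 with algebraic multiplicity 2.
Eigenvector v = (-1,0); generalized eigenvector w with (A-λI)w=v is (3,1).
General solution: e^(-t)[K_1·v + K_2·(t·v + w)].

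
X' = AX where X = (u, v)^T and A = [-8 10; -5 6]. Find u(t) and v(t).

u(t) = -K_1e^(-t)sin(t) + 3K_1e^(-t)cos(t) + 3K_2e^(-t)sin(t) + K_2e^(-t)cos(t), v(t) = -K_1e^(-t)sin(t) + 2K_1e^(-t)cos(t) + 2K_2e^(-t)sin(t) + K_2e^(-t)cos(t)

Coefficient matrix A = [[-8, 10], [-5, 6]].
Characteristic polynomial det(A - λI) = λ^2 + 2λ + 2 = 0.
Eigenvalues λ = -1 ± i (complex conjugate pair).
For λ=-1+i: an eigenvector is (3,2) - i(-1,-1) = (3 + i, 2 + i).
A real fundamental pair from Re and Im of e^((-1+i)t)v: X_1 = e^(-t)(cos(t)·(3,2) + sin(t)·(-1,-1)), X_2 = e^(-t)(sin(t)·(3,2) - cos(t)·(-1,-1)).
General solution: K_1X_1 + K_2X_2.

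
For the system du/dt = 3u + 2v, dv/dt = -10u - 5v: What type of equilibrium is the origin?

stable spiral

A = [[3,2],[-10,-5]]; det(A-λI) = λ^2 + 2λ + 5.
λ = -1 ± 2i: negative real part.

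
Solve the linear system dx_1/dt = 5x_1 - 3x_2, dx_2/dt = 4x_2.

x_1(t) = -3c_1e^(4t) + c_2e^(5t), x_2(t) = -c_1e^(4t)

Coefficient matrix A = [[5, -3], [0, 4]].
Characteristic polynomial det(A - λI) = λ^2 - 9λ + 20 = 0.
Eigenvalues λ = 4, 5.
For λ=4: (A-λI) row 1 is [1, -3], so an eigenvector is (-3, -1).
For λ=5: (A-λI) row 1 is [0, -3], so an eigenvector is (1, 0).
General solution: c_1e^(4t)(-3,-1) + c_2e^(5t)(1,0).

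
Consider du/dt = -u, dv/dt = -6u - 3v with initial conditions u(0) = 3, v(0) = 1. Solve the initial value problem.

u(t) = 3e^(-t), v(t) = -9e^(-t) + 10e^(-3t)

Coefficient matrix A = [[-1, 0], [-6, -3]].
Characteristic polynomial det(A - λI) = λ^2 + 4λ + 3 = 0.
Eigenvalues λ = -3, -1.
For λ=-3: (A-λI) row 1 is [2, 0], so an eigenvector is (0, 1).
For λ=-1: (A-λI) row 2 is [-6, -2], so an eigenvector is (1, -3).
General solution: K_1e^(-3t)(0,1) + K_2e^(-t)(1,-3).
Applying u(0)=3, v(0)=1 gives K_1=10, K_2=3.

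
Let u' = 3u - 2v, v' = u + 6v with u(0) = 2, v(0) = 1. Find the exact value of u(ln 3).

-486

A = [[3,-2],[1,6]]; eigenvalues λ = 5, 4.
Eigenvectors: (1,-1) for λ=5, (-2,1) for λ=4.
From the initial condition, c_1 = -4, c_2 = -3.
u(ln 3) = (-4)(3^5)(1) + (-3)(3^4)(-2) = -486.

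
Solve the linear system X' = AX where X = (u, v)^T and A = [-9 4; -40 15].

Coefficient matrix A = [[-9, 4], [-40, 15]].
Characteristic polynomial det(A - λI) = λ^2 - 6λ + 25 = 0.
Eigenvalues λ = 3 ± 4i (complex conjugate pair).
For λ=3+4i: an eigenvector is (0,1) - i(1,3) = (0 - i, 1 - 3i).
A real fundamental pair from Re and Im of e^((3+4i)t)v: X_1 = e^(3t)(cos(4t)·(0,1) + sin(4t)·(1,3)), X_2 = e^(3t)(sin(4t)·(0,1) - cos(4t)·(1,3)).
General solution: c_1X_1 + c_2X_2.

u(t) = c_1e^(3t)sin(4t) - c_2e^(3t)cos(4t), v(t) = 3c_1e^(3t)sin(4t) + c_1e^(3t)cos(4t) + c_2e^(3t)sin(4t) - 3c_2e^(3t)cos(4t)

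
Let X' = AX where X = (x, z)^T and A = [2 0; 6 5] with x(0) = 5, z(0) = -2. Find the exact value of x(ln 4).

80

A = [[2,0],[6,5]]; eigenvalues λ = 2, 5.
Eigenvectors: (1,-2) for λ=2, (0,-1) for λ=5.
From the initial condition, c_1 = 5, c_2 = -8.
x(ln 4) = (5)(4^2)(1) + (-8)(4^5)(0) = 80.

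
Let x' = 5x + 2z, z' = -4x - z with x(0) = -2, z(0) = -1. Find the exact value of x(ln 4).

-308

A = [[5,2],[-4,-1]]; eigenvalues λ = 1, 3.
Eigenvectors: (-1,2) for λ=1, (1,-1) for λ=3.
From the initial condition, c_1 = -3, c_2 = -5.
x(ln 4) = (-3)(4^1)(-1) + (-5)(4^3)(1) = -308.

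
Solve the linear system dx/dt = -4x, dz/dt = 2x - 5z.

Coefficient matrix A = [[-4, 0], [2, -5]].
Characteristic polynomial det(A - λI) = λ^2 + 9λ + 20 = 0.
Eigenvalues λ = -5, -4.
For λ=-5: (A-λI) row 1 is [1, 0], so an eigenvector is (0, -1).
For λ=-4: (A-λI) row 2 is [2, -1], so an eigenvector is (1, 2).
General solution: c_1e^(-5t)(0,-1) + c_2e^(-4t)(1,2).

x(t) = c_2e^(-4t), z(t) = -c_1e^(-5t) + 2c_2e^(-4t)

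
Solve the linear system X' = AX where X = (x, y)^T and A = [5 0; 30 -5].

Coefficient matrix A = [[5, 0], [30, -5]].
Characteristic polynomial det(A - λI) = λ^2 - 25 = 0.
Eigenvalues λ = -5, 5.
For λ=-5: (A-λI) row 1 is [10, 0], so an eigenvector is (0, -1).
For λ=5: (A-λI) row 2 is [30, -10], so an eigenvector is (-1, -3).
General solution: C_1e^(-5t)(0,-1) + C_2e^(5t)(-1,-3).

x(t) = -C_2e^(5t), y(t) = -C_1e^(-5t) - 3C_2e^(5t)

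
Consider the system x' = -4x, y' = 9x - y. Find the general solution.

x(t) = C_2e^(-4t), y(t) = C_1e^(-t) - 3C_2e^(-4t)

Coefficient matrix A = [[-4, 0], [9, -1]].
Characteristic polynomial det(A - λI) = λ^2 + 5λ + 4 = 0.
Eigenvalues λ = -1, -4.
For λ=-1: (A-λI) row 1 is [-3, 0], so an eigenvector is (0, 1).
For λ=-4: (A-λI) row 2 is [9, 3], so an eigenvector is (1, -3).
General solution: C_1e^(-t)(0,1) + C_2e^(-4t)(1,-3).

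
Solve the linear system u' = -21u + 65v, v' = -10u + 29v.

u(t) = -2K_1e^(4t)sin(5t) + 3K_1e^(4t)cos(5t) + 3K_2e^(4t)sin(5t) + 2K_2e^(4t)cos(5t), v(t) = -K_1e^(4t)sin(5t) + K_1e^(4t)cos(5t) + K_2e^(4t)sin(5t) + K_2e^(4t)cos(5t)

Coefficient matrix A = [[-21, 65], [-10, 29]].
Characteristic polynomial det(A - λI) = λ^2 - 8λ + 41 = 0.
Eigenvalues λ = 4 ± 5i (complex conjugate pair).
For λ=4+5i: an eigenvector is (3,1) - i(-2,-1) = (3 + 2i, 1 + i).
A real fundamental pair from Re and Im of e^((4+5i)t)v: X_1 = e^(4t)(cos(5t)·(3,1) + sin(5t)·(-2,-1)), X_2 = e^(4t)(sin(5t)·(3,1) - cos(5t)·(-2,-1)).
General solution: K_1X_1 + K_2X_2.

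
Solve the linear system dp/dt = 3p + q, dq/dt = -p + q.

Coefficient matrix A = [[3, 1], [-1, 1]].
Characteristic polynomial det(A - λI) = λ^2 - 4λ + 4 = 0.
Single eigenvalue λ = 2 with algebraic multiplicity 2.
Eigenvector v = (-1,1); generalized eigenvector w with (A-λI)w=v is (-2,1).
General solution: e^(2t)[C_1·v + C_2·(t·v + w)].

p(t) = -C_1e^(2t) - C_2te^(2t) - 2C_2e^(2t), q(t) = C_1e^(2t) + C_2te^(2t) + C_2e^(2t)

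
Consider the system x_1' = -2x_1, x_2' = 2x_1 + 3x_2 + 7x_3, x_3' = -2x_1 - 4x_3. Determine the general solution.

Coefficient matrix A = [[-2, 0, 0], [2, 3, 7], [-2, 0, -4]].
det(A - λI) = 0 gives eigenvalues λ = -2, -4, 3.
For λ=-2: eigenvector (1,1,-1).
For λ=-4: eigenvector (0,-1,1).
For λ=3: eigenvector (0,1,0).
General solution: K_1e^(-2t)(1,1,-1) + K_2e^(-4t)(0,-1,1) + K_3e^(3t)(0,1,0).

x_1(t) = K_1e^(-2t), x_2(t) = K_1e^(-2t) - K_2e^(-4t) + K_3e^(3t), x_3(t) = -K_1e^(-2t) + K_2e^(-4t)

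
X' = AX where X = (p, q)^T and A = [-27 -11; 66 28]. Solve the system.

Coefficient matrix A = [[-27, -11], [66, 28]].
Characteristic polynomial det(A - λI) = λ^2 - λ - 30 = 0.
Eigenvalues λ = -5, 6.
For λ=-5: (A-λI) row 1 is [-22, -11], so an eigenvector is (-1, 2).
For λ=6: (A-λI) row 1 is [-33, -11], so an eigenvector is (1, -3).
General solution: c_1e^(-5t)(-1,2) + c_2e^(6t)(1,-3).

p(t) = -c_1e^(-5t) + c_2e^(6t), q(t) = 2c_1e^(-5t) - 3c_2e^(6t)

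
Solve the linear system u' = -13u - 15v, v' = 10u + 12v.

Coefficient matrix A = [[-13, -15], [10, 12]].
Characteristic polynomial det(A - λI) = λ^2 + λ - 6 = 0.
Eigenvalues λ = -3, 2.
For λ=-3: (A-λI) row 1 is [-10, -15], so an eigenvector is (-3, 2).
For λ=2: (A-λI) row 1 is [-15, -15], so an eigenvector is (-1, 1).
General solution: K_1e^(-3t)(-3,2) + K_2e^(2t)(-1,1).

u(t) = -3K_1e^(-3t) - K_2e^(2t), v(t) = 2K_1e^(-3t) + K_2e^(2t)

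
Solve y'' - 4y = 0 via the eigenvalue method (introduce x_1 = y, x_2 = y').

Let x_1 = y, x_2 = y'. Then x_1' = x_2 and x_2' = 4x_1.
A = [[0,1],[4,0]]; det(A-λI) = λ^2 - 4.
Eigenvalues λ = -2, 2 with eigenvectors (1,-2), (1,2).

y(t) = C_1e^(-2t) + C_2e^(2t)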